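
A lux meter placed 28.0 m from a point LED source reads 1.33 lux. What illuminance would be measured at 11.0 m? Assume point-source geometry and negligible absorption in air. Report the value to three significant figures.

8.62 lux

Using I₁d₁² = I₂d₂², scaling from 28.0 m to 11.0 m:
1.33 × (28.0/11.0)² = 1.33 × 6.479 = 8.617 lux.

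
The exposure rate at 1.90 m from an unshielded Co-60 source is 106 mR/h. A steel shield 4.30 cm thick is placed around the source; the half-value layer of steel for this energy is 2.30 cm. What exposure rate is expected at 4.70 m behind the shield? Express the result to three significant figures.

4.74 mR/h

Distance alone: 106 × (1.90/4.70)² = 106 × 0.1634 = 17.32 mR/h.
Shield: 4.30/2.30 = 1.870 half-value layers → attenuation 2^(−1.870) = 0.2736.
Combined: 17.32 × 0.2736 = 4.739 mR/h.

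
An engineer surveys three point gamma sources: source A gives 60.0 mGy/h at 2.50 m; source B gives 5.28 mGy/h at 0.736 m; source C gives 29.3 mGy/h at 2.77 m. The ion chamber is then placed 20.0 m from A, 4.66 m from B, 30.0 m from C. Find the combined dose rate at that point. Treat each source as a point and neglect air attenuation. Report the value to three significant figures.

Each source contributes Iᵢ·(dᵢ/rᵢ)²; contributions add.
A: 60.0 × (2.50/20.0)² = 0.9375 mGy/h
B: 5.28 × (0.736/4.66)² = 0.1317 mGy/h
C: 29.3 × (2.77/30.0)² = 0.2498 mGy/h
Total = 0.9375 + 0.1317 + 0.2498 = 1.319 mGy/h.

1.32 mGy/h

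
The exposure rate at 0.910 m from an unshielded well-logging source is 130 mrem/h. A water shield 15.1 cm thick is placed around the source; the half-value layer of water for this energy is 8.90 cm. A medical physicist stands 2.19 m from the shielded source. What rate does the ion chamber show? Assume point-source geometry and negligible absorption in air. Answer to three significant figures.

6.92 mrem/h

Distance alone: (0.910/2.19)² = 0.1727, so 130 × 0.1727 = 22.45 mrem/h.
Shield: 15.1/8.90 = 1.697 half-value layers → attenuation 2^(−1.697) = 0.3084.
Combined: 22.45 × 0.3084 = 6.924 mrem/h.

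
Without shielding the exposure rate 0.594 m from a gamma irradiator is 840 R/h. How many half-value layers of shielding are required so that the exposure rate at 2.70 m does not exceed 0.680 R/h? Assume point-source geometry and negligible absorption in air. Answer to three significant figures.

5.90 half-value layers

At 2.70 m, distance alone gives 840 × (0.594/2.70)² = 840 × 0.04840 = 40.66 R/h.
Further attenuation needed: 40.66/0.680 = 59.79.
n = log₂(59.79) = 5.902 half-value layers.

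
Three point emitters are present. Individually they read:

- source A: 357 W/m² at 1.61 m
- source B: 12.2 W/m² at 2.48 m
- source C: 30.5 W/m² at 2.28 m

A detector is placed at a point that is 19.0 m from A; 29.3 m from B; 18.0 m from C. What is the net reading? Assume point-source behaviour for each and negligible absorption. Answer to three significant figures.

3.14 W/m²

By superposition, sum each source's inverse-square contribution:
A: 357 × (1.61/19.0)² = 2.563 W/m²
B: 12.2 × (2.48/29.3)² = 0.08740 W/m²
C: 30.5 × (2.28/18.0)² = 0.4894 W/m²
Total = 2.563 + 0.08740 + 0.4894 = 3.140 W/m².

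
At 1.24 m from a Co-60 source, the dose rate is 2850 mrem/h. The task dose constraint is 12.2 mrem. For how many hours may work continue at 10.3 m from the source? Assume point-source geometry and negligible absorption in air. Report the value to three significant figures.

0.295 h

By the inverse-square law, rate at 10.3 m:
(1.24/10.3)² = 0.01449, so 2850 × 0.01449 = 41.30 mrem/h.
Stay time = 12.2 mrem ÷ 41.30 mrem/h = 0.2954 h.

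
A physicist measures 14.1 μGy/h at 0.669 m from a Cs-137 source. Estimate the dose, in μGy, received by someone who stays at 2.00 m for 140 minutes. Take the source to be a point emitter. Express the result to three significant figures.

Since intensity falls as 1/r², rate at 2.00 m:
14.1 × (0.669/2.00)² = 14.1 × 0.1119 = 1.578 μGy/h.
Dose = rate × time = 1.578 μGy/h × 2.333 h = 3.681 μGy.

3.68 μGy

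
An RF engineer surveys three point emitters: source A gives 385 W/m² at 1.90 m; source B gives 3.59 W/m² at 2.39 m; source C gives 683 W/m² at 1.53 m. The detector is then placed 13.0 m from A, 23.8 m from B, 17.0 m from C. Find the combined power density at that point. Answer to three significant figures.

Each source contributes Iᵢ·(dᵢ/rᵢ)²; contributions add.
A: 385 × (1.90/13.0)² = 8.224 W/m²
B: 3.59 × (2.39/23.8)² = 0.03620 W/m²
C: 683 × (1.53/17.0)² = 5.532 W/m²
Total = 8.224 + 0.03620 + 5.532 = 13.79 W/m².

13.8 W/m²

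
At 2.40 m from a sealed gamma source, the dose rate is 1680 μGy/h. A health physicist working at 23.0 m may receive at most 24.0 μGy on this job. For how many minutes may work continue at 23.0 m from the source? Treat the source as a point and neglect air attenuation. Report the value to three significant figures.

78.7 min

Since intensity falls as 1/r², rate at 23.0 m:
(2.40/23.0)² = 0.01089, so 1680 × 0.01089 = 18.30 μGy/h.
Stay time = 24.0 μGy ÷ 18.30 μGy/h = 1.311 h = 78.66 min.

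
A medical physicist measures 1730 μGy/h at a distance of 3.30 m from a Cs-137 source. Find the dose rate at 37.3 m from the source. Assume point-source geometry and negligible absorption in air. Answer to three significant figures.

Using I₁d₁² = I₂d₂², the rate at 37.3 m is
(3.30/37.3)² = 0.007827, so 1730 × 0.007827 = 13.54 μGy/h.

13.5 μGy/h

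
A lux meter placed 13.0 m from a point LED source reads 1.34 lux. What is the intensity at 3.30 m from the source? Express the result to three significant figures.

20.8 lux

Applying the 1/r² law, scaling from 13.0 m to 3.30 m:
(13.0/3.30)² = 15.52, so 1.34 × 15.52 = 20.80 lux.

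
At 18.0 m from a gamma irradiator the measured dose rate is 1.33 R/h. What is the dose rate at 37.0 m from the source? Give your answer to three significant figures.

Since intensity falls as 1/r², scaling from 18.0 m to 37.0 m:
1.33 × (18.0/37.0)² = 1.33 × 0.2367 = 0.3148 R/h.

0.315 R/h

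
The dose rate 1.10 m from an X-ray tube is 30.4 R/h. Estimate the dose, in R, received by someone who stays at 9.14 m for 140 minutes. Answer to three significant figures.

Since intensity falls as 1/r², rate at 9.14 m:
30.4 × (1.10/9.14)² = 30.4 × 0.01448 = 0.4402 R/h.
Dose = rate × time = 0.4402 R/h × 2.333 h = 1.027 R.

1.03 R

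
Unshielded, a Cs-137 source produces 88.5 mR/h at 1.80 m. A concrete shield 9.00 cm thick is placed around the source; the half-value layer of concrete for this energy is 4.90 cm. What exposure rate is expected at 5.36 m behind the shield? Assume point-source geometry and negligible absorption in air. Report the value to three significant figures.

2.79 mR/h

Distance alone: 88.5 × (1.80/5.36)² = 88.5 × 0.1128 = 9.983 mR/h.
Shield: 9.00/4.90 = 1.837 half-value layers → attenuation 2^(−1.837) = 0.2799.
Combined: 9.983 × 0.2799 = 2.794 mR/h.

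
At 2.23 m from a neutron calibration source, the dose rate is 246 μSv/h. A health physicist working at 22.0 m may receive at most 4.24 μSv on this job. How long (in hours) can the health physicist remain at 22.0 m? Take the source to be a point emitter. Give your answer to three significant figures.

1.68 h

Intensity scales as (d₁/d₂)², so rate at 22.0 m:
(2.23/22.0)² = 0.01027, so 246 × 0.01027 = 2.526 μSv/h.
Stay time = 4.24 μSv ÷ 2.526 μSv/h = 1.679 h.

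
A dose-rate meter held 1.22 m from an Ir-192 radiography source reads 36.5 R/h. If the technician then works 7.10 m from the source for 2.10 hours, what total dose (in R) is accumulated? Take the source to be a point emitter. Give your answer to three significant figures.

Using I₁d₁² = I₂d₂², rate at 7.10 m:
(1.22/7.10)² = 0.02953, so 36.5 × 0.02953 = 1.078 R/h.
Dose = rate × time = 1.078 R/h × 2.100 h = 2.264 R.

2.26 R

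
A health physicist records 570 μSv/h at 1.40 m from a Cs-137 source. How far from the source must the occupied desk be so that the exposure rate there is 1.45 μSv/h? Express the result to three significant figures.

Since intensity falls as 1/r², d₂ = d₁·√(I₁/I₂).
I₁/I₂ = 570/1.45 = 393.1, so d₂ = 1.40 × √393.1 = 27.76 m.

27.8 m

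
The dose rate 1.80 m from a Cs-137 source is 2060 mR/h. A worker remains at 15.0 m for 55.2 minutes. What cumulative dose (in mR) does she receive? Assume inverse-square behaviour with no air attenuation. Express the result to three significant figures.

Intensity scales as (d₁/d₂)², so rate at 15.0 m:
(1.80/15.0)² = 0.01440, so 2060 × 0.01440 = 29.66 mR/h.
Dose = rate × time = 29.66 mR/h × 0.9200 h = 27.29 mR.

27.3 mR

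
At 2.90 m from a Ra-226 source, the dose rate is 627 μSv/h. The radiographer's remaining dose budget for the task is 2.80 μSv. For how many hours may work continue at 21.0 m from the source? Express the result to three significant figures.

Using I₁d₁² = I₂d₂², rate at 21.0 m:
627 × (2.90/21.0)² = 627 × 0.01907 = 11.96 μSv/h.
Stay time = 2.80 μSv ÷ 11.96 μSv/h = 0.2341 h.

0.234 h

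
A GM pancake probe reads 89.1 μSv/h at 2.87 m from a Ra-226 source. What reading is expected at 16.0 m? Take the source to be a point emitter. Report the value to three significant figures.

By the inverse-square law, the rate at 16.0 m is
(2.87/16.0)² = 0.03218, so 89.1 × 0.03218 = 2.867 μSv/h.

2.87 μSv/h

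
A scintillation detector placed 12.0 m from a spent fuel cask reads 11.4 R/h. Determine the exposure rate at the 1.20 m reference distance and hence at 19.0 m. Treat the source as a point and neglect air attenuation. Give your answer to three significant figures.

Intensity scales as (d₁/d₂)², so
At 1.20 m: 11.4 × (12.0/1.20)² = 11.4 × 100.0 = 1140 R/h
At 19.0 m: 1140 × (1.20/19.0)² = 1140 × 0.003989 = 4.547 R/h.

1140 R/h; 4.55 R/h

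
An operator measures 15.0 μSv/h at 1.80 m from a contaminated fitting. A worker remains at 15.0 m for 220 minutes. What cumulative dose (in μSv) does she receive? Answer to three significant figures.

0.792 μSv

By the inverse-square law, rate at 15.0 m:
(1.80/15.0)² = 0.01440, so 15.0 × 0.01440 = 0.2160 μSv/h.
Dose = rate × time = 0.2160 μSv/h × 3.667 h = 0.7921 μSv.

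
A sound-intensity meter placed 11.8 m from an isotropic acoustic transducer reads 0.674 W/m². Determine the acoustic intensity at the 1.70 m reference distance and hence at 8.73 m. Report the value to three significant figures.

Using I₁d₁² = I₂d₂²,
At 1.70 m: 0.674 × (11.8/1.70)² = 0.674 × 48.18 = 32.47 W/m²
At 8.73 m: (1.70/8.73)² = 0.03792, so 32.47 × 0.03792 = 1.231 W/m².

32.5 W/m²; 1.23 W/m²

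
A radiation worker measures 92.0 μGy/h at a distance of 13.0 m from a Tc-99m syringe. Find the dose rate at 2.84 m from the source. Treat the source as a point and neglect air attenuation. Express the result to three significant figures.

1930 μGy/h

Applying the 1/r² law, the rate at 2.84 m is
(13.0/2.84)² = 20.95, so 92.0 × 20.95 = 1927 μGy/h.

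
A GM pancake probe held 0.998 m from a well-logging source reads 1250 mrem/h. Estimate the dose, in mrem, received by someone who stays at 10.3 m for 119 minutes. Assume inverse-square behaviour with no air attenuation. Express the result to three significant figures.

23.3 mrem

Intensity scales as (d₁/d₂)², so rate at 10.3 m:
(0.998/10.3)² = 0.009388, so 1250 × 0.009388 = 11.74 mrem/h.
Dose = rate × time = 11.74 mrem/h × 1.983 h = 23.28 mrem.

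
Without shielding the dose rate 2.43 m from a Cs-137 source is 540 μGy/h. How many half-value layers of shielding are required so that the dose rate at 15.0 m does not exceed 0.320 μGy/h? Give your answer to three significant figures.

5.47 half-value layers

At 15.0 m, distance alone gives 540 × (2.43/15.0)² = 540 × 0.02624 = 14.17 μGy/h.
Further attenuation needed: 14.17/0.320 = 44.28.
n = log₂(44.28) = 5.469 half-value layers.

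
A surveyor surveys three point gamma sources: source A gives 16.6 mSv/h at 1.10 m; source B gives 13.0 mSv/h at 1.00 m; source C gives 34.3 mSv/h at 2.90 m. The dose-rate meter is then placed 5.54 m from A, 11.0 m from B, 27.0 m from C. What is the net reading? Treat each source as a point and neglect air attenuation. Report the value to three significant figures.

Each source contributes Iᵢ·(dᵢ/rᵢ)²; contributions add.
A: 16.6 × (1.10/5.54)² = 0.6544 mSv/h
B: 13.0 × (1.00/11.0)² = 0.1074 mSv/h
C: 34.3 × (2.90/27.0)² = 0.3957 mSv/h
Total = 0.6544 + 0.1074 + 0.3957 = 1.157 mSv/h.

1.16 mSv/h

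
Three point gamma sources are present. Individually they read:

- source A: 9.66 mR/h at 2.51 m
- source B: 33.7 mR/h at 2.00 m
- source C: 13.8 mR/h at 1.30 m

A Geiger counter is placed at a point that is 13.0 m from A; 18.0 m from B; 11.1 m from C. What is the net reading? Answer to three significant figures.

0.965 mR/h

Each source contributes Iᵢ·(dᵢ/rᵢ)²; contributions add.
A: 9.66 × (2.51/13.0)² = 0.3601 mR/h
B: 33.7 × (2.00/18.0)² = 0.4160 mR/h
C: 13.8 × (1.30/11.1)² = 0.1893 mR/h
Total = 0.3601 + 0.4160 + 0.1893 = 0.9654 mR/h.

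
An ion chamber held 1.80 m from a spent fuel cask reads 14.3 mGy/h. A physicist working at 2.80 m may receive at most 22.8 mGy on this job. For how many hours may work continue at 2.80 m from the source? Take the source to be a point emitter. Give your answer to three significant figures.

Intensity scales as (d₁/d₂)², so rate at 2.80 m:
14.3 × (1.80/2.80)² = 14.3 × 0.4133 = 5.910 mGy/h.
Stay time = 22.8 mGy ÷ 5.910 mGy/h = 3.858 h.

3.86 h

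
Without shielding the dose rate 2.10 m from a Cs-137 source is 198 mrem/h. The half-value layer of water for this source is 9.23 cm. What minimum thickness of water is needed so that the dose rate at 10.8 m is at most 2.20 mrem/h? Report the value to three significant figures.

At 10.8 m, distance alone gives 198 × (2.10/10.8)² = 198 × 0.03781 = 7.486 mrem/h.
Further attenuation needed: 7.486/2.20 = 3.403.
n = log₂(3.403) = 1.767 half-value layers.
Thickness = 1.767 × 9.23 cm = 16.31 cm.

16.3 cm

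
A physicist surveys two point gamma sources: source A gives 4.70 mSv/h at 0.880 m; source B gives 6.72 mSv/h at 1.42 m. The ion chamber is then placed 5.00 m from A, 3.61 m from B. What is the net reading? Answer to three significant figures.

1.19 mSv/h

Each source contributes Iᵢ·(dᵢ/rᵢ)²; contributions add.
A: 4.70 × (0.880/5.00)² = 0.1456 mSv/h
B: 6.72 × (1.42/3.61)² = 1.040 mSv/h
Total = 0.1456 + 1.040 = 1.186 mSv/h.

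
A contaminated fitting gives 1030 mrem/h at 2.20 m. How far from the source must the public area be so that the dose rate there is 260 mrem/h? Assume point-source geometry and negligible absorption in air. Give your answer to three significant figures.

4.38 m

By the inverse-square law, d₂ = d₁·√(I₁/I₂).
I₁/I₂ = 1030/260 = 3.962, so d₂ = 2.20 × √3.962 = 4.379 m.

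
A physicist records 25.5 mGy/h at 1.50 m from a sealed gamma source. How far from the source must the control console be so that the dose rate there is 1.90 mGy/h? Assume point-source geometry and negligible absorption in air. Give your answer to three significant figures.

By the inverse-square law, d₂ = d₁·√(I₁/I₂).
I₁/I₂ = 25.5/1.90 = 13.42, so d₂ = 1.50 × √13.42 = 5.495 m.

5.50 m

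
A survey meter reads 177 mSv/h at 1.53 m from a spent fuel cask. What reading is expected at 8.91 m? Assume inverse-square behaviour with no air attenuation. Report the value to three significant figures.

5.22 mSv/h

By the inverse-square law, the rate at 8.91 m is
177 × (1.53/8.91)² = 177 × 0.02949 = 5.220 mSv/h.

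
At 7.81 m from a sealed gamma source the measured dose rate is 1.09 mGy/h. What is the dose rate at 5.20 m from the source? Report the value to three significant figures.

2.46 mGy/h

Since intensity falls as 1/r², scaling from 7.81 m to 5.20 m:
1.09 × (7.81/5.20)² = 1.09 × 2.256 = 2.459 mGy/h.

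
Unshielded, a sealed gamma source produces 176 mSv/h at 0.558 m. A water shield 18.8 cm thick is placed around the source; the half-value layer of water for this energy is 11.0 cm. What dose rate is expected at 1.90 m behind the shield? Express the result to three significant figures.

Distance alone: (0.558/1.90)² = 0.08625, so 176 × 0.08625 = 15.18 mSv/h.
Shield: 18.8/11.0 = 1.709 half-value layers → attenuation 2^(−1.709) = 0.3059.
Combined: 15.18 × 0.3059 = 4.644 mSv/h.

4.64 mSv/h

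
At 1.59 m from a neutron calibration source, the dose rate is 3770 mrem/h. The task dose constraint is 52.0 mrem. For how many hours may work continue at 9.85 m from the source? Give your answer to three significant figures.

Using I₁d₁² = I₂d₂², rate at 9.85 m:
(1.59/9.85)² = 0.02606, so 3770 × 0.02606 = 98.25 mrem/h.
Stay time = 52.0 mrem ÷ 98.25 mrem/h = 0.5293 h.

0.529 h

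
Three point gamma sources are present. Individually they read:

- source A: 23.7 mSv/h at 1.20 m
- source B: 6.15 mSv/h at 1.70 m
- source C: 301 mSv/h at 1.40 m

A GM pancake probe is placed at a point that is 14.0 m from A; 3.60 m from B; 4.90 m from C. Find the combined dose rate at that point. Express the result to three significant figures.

26.1 mSv/h

By superposition, sum each source's inverse-square contribution:
A: 23.7 × (1.20/14.0)² = 0.1741 mSv/h
B: 6.15 × (1.70/3.60)² = 1.371 mSv/h
C: 301 × (1.40/4.90)² = 24.57 mSv/h
Total = 0.1741 + 1.371 + 24.57 = 26.12 mSv/h.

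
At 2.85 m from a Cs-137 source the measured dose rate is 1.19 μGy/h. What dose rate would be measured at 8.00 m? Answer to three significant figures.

0.151 μGy/h

Applying the 1/r² law, scaling from 2.85 m to 8.00 m:
1.19 × (2.85/8.00)² = 1.19 × 0.1269 = 0.1510 μGy/h.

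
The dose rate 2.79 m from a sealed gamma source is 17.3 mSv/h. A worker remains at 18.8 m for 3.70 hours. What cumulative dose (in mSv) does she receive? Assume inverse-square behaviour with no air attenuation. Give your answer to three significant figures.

1.41 mSv

Applying the 1/r² law, rate at 18.8 m:
17.3 × (2.79/18.8)² = 17.3 × 0.02202 = 0.3809 mSv/h.
Dose = rate × time = 0.3809 mSv/h × 3.700 h = 1.409 mSv.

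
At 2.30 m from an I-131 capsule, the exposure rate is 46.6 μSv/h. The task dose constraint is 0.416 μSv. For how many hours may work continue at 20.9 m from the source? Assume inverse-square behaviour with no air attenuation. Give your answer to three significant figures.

Applying the 1/r² law, rate at 20.9 m:
46.6 × (2.30/20.9)² = 46.6 × 0.01211 = 0.5643 μSv/h.
Stay time = 0.416 μSv ÷ 0.5643 μSv/h = 0.7372 h.

0.737 h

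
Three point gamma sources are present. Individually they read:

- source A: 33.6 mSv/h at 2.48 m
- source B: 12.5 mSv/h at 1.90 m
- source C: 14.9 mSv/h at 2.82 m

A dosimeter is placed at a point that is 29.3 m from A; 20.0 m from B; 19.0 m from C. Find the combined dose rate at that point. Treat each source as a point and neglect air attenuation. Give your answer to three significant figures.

0.682 mSv/h

Each source contributes Iᵢ·(dᵢ/rᵢ)²; contributions add.
A: 33.6 × (2.48/29.3)² = 0.2407 mSv/h
B: 12.5 × (1.90/20.0)² = 0.1128 mSv/h
C: 14.9 × (2.82/19.0)² = 0.3282 mSv/h
Total = 0.2407 + 0.1128 + 0.3282 = 0.6817 mSv/h.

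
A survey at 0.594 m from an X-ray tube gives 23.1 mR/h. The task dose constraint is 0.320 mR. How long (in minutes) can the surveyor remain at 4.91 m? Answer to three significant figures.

Since intensity falls as 1/r², rate at 4.91 m:
23.1 × (0.594/4.91)² = 23.1 × 0.01464 = 0.3382 mR/h.
Stay time = 0.320 mR ÷ 0.3382 mR/h = 0.9462 h = 56.77 min.

56.8 min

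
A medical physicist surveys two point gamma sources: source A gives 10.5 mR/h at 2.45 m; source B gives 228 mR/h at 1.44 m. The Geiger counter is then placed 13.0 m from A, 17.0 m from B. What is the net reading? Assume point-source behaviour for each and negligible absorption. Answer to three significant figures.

2.01 mR/h

Each source contributes Iᵢ·(dᵢ/rᵢ)²; contributions add.
A: 10.5 × (2.45/13.0)² = 0.3729 mR/h
B: 228 × (1.44/17.0)² = 1.636 mR/h
Total = 0.3729 + 1.636 = 2.009 mR/h.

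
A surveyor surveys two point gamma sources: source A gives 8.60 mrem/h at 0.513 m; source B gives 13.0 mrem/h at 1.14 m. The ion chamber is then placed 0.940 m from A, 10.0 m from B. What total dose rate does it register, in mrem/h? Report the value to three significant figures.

Each source contributes Iᵢ·(dᵢ/rᵢ)²; contributions add.
A: 8.60 × (0.513/0.940)² = 2.561 mrem/h
B: 13.0 × (1.14/10.0)² = 0.1689 mrem/h
Total = 2.561 + 0.1689 = 2.730 mrem/h.

2.73 mrem/h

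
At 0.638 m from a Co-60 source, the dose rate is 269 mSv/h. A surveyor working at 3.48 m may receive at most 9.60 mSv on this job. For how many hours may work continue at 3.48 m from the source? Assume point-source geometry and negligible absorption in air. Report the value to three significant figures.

Applying the 1/r² law, rate at 3.48 m:
(0.638/3.48)² = 0.03361, so 269 × 0.03361 = 9.041 mSv/h.
Stay time = 9.60 mSv ÷ 9.041 mSv/h = 1.062 h.

1.06 h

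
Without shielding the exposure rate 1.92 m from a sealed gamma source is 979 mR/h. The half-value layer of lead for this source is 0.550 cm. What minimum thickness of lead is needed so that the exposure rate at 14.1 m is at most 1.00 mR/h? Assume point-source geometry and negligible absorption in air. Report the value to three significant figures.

2.30 cm

At 14.1 m, distance alone gives 979 × (1.92/14.1)² = 979 × 0.01854 = 18.15 mR/h.
Further attenuation needed: 18.15/1.00 = 18.15.
n = log₂(18.15) = 4.182 half-value layers.
Thickness = 4.182 × 0.550 cm = 2.300 cm.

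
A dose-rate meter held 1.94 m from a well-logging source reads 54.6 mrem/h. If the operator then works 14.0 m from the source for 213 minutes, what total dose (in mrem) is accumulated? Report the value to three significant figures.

Applying the 1/r² law, rate at 14.0 m:
54.6 × (1.94/14.0)² = 54.6 × 0.01920 = 1.048 mrem/h.
Dose = rate × time = 1.048 mrem/h × 3.550 h = 3.720 mrem.

3.72 mrem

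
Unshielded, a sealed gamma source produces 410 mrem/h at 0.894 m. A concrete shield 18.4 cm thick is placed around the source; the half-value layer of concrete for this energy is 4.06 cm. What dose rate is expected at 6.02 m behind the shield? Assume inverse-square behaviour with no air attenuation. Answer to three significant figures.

Distance alone: (0.894/6.02)² = 0.02205, so 410 × 0.02205 = 9.040 mrem/h.
Shield: 18.4/4.06 = 4.532 half-value layers → attenuation 2^(−4.532) = 0.04322.
Combined: 9.040 × 0.04322 = 0.3907 mrem/h.

0.391 mrem/h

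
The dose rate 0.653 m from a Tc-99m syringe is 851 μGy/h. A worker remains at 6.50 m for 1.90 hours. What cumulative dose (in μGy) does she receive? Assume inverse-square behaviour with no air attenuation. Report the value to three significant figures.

Since intensity falls as 1/r², rate at 6.50 m:
(0.653/6.50)² = 0.01009, so 851 × 0.01009 = 8.587 μGy/h.
Dose = rate × time = 8.587 μGy/h × 1.900 h = 16.32 μGy.

16.3 μGy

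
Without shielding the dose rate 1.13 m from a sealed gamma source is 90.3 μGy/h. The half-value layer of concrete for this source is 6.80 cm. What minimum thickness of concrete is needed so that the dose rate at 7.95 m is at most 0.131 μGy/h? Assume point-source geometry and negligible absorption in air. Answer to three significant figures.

At 7.95 m, distance alone gives 90.3 × (1.13/7.95)² = 90.3 × 0.02020 = 1.824 μGy/h.
Further attenuation needed: 1.824/0.131 = 13.92.
n = log₂(13.92) = 3.799 half-value layers.
Thickness = 3.799 × 6.80 cm = 25.83 cm.

25.8 cm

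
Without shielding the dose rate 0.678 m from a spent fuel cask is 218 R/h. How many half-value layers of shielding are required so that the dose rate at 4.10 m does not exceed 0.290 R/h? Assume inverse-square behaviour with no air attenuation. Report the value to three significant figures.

4.36 half-value layers

At 4.10 m, distance alone gives (0.678/4.10)² = 0.02735, so 218 × 0.02735 = 5.962 R/h.
Further attenuation needed: 5.962/0.290 = 20.56.
n = log₂(20.56) = 4.362 half-value layers.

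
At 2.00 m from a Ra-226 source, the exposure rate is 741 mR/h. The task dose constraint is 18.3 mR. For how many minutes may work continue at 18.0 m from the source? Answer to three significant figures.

120 min

Intensity scales as (d₁/d₂)², so rate at 18.0 m:
(2.00/18.0)² = 0.01235, so 741 × 0.01235 = 9.151 mR/h.
Stay time = 18.3 mR ÷ 9.151 mR/h = 2.000 h = 120.0 min.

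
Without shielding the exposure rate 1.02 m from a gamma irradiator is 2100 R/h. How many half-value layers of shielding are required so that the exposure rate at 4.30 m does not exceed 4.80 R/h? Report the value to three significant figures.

At 4.30 m, distance alone gives 2100 × (1.02/4.30)² = 2100 × 0.05627 = 118.2 R/h.
Further attenuation needed: 118.2/4.80 = 24.62.
n = log₂(24.62) = 4.622 half-value layers.

4.62 half-value layers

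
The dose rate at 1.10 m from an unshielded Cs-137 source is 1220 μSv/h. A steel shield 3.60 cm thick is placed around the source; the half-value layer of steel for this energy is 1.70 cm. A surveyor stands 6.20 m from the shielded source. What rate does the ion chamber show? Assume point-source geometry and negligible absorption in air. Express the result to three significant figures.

Distance alone: 1220 × (1.10/6.20)² = 1220 × 0.03148 = 38.41 μSv/h.
Shield: 3.60/1.70 = 2.118 half-value layers → attenuation 2^(−2.118) = 0.2304.
Combined: 38.41 × 0.2304 = 8.850 μSv/h.

8.85 μSv/h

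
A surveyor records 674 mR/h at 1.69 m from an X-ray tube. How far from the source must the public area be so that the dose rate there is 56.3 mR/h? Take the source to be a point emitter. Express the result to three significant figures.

Applying the 1/r² law, d₂ = d₁·√(I₁/I₂).
I₁/I₂ = 674/56.3 = 11.97, so d₂ = 1.69 × √11.97 = 5.847 m.

5.85 m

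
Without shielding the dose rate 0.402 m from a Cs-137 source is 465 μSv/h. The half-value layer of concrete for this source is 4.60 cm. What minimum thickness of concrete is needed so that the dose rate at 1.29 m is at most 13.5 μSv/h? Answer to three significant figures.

8.01 cm

At 1.29 m, distance alone gives (0.402/1.29)² = 0.09711, so 465 × 0.09711 = 45.16 μSv/h.
Further attenuation needed: 45.16/13.5 = 3.345.
n = log₂(3.345) = 1.742 half-value layers.
Thickness = 1.742 × 4.60 cm = 8.013 cm.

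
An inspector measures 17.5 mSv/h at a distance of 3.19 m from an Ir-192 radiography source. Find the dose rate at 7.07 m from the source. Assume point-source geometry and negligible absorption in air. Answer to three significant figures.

Using I₁d₁² = I₂d₂², the rate at 7.07 m is
(3.19/7.07)² = 0.2036, so 17.5 × 0.2036 = 3.563 mSv/h.

3.56 mSv/h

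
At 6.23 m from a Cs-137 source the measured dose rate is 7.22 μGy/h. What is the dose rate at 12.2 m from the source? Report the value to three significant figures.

Intensity scales as (d₁/d₂)², so scaling from 6.23 m to 12.2 m:
(6.23/12.2)² = 0.2608, so 7.22 × 0.2608 = 1.883 μGy/h.

1.88 μGy/h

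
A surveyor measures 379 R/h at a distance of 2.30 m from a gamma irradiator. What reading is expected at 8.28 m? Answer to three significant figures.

29.2 R/h

By the inverse-square law, the rate at 8.28 m is
(2.30/8.28)² = 0.07716, so 379 × 0.07716 = 29.24 R/h.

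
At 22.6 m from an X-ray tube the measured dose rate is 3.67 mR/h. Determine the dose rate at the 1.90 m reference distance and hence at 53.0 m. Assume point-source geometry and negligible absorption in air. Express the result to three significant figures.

Using I₁d₁² = I₂d₂²,
At 1.90 m: 3.67 × (22.6/1.90)² = 3.67 × 141.5 = 519.3 mR/h
At 53.0 m: 519.3 × (1.90/53.0)² = 519.3 × 0.001285 = 0.6673 mR/h.

519 mR/h; 0.667 mR/h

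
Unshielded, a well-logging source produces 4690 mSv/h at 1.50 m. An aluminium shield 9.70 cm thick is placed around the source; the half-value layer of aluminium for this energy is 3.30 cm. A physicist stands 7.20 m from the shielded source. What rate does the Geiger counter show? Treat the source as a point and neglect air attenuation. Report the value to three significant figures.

26.5 mSv/h

Distance alone: 4690 × (1.50/7.20)² = 4690 × 0.04340 = 203.5 mSv/h.
Shield: 9.70/3.30 = 2.939 half-value layers → attenuation 2^(−2.939) = 0.1304.
Combined: 203.5 × 0.1304 = 26.54 mSv/h.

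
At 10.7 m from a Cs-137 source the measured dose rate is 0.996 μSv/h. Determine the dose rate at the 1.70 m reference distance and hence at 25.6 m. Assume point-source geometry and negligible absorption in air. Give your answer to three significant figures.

39.5 μSv/h; 0.174 μSv/h

By the inverse-square law,
At 1.70 m: (10.7/1.70)² = 39.62, so 0.996 × 39.62 = 39.46 μSv/h
At 25.6 m: (1.70/25.6)² = 0.004410, so 39.46 × 0.004410 = 0.1740 μSv/h.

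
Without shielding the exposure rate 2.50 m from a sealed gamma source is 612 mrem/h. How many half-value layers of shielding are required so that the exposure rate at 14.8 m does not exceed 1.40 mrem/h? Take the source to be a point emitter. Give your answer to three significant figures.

3.64 half-value layers

At 14.8 m, distance alone gives 612 × (2.50/14.8)² = 612 × 0.02853 = 17.46 mrem/h.
Further attenuation needed: 17.46/1.40 = 12.47.
n = log₂(12.47) = 3.640 half-value layers.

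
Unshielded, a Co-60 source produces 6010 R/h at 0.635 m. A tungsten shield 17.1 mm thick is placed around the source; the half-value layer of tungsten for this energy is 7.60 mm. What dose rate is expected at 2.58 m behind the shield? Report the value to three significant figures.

76.5 R/h

Distance alone: (0.635/2.58)² = 0.06058, so 6010 × 0.06058 = 364.1 R/h.
Shield: 17.1/7.60 = 2.250 half-value layers → attenuation 2^(−2.250) = 0.2102.
Combined: 364.1 × 0.2102 = 76.53 R/h.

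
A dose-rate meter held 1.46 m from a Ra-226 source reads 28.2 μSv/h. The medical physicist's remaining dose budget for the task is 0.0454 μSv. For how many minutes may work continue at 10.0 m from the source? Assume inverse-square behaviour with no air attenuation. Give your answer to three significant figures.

4.53 min

By the inverse-square law, rate at 10.0 m:
28.2 × (1.46/10.0)² = 28.2 × 0.02132 = 0.6012 μSv/h.
Stay time = 0.0454 μSv ÷ 0.6012 μSv/h = 0.07552 h = 4.531 min.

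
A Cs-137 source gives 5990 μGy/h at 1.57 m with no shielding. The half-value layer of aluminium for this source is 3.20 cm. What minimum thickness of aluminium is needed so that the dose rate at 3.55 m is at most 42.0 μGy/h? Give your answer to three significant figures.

At 3.55 m, distance alone gives (1.57/3.55)² = 0.1956, so 5990 × 0.1956 = 1172 μGy/h.
Further attenuation needed: 1172/42.0 = 27.90.
n = log₂(27.90) = 4.802 half-value layers.
Thickness = 4.802 × 3.20 cm = 15.37 cm.

15.4 cm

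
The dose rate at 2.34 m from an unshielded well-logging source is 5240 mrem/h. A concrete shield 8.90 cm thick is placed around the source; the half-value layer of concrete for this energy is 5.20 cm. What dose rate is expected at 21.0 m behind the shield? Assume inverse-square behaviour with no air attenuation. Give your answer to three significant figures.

19.9 mrem/h

Distance alone: (2.34/21.0)² = 0.01242, so 5240 × 0.01242 = 65.08 mrem/h.
Shield: 8.90/5.20 = 1.712 half-value layers → attenuation 2^(−1.712) = 0.3052.
Combined: 65.08 × 0.3052 = 19.86 mrem/h.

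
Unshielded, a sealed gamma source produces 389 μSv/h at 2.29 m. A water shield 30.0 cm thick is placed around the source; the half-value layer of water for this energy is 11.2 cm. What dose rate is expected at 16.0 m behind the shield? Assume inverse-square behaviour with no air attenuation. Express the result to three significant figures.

Distance alone: (2.29/16.0)² = 0.02048, so 389 × 0.02048 = 7.967 μSv/h.
Shield: 30.0/11.2 = 2.679 half-value layers → attenuation 2^(−2.679) = 0.1561.
Combined: 7.967 × 0.1561 = 1.244 μSv/h.

1.24 μSv/h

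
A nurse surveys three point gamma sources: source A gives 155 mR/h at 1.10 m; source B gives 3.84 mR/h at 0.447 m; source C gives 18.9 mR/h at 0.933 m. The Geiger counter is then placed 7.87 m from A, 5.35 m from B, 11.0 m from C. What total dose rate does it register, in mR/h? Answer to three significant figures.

3.19 mR/h

By superposition, sum each source's inverse-square contribution:
A: 155 × (1.10/7.87)² = 3.028 mR/h
B: 3.84 × (0.447/5.35)² = 0.02681 mR/h
C: 18.9 × (0.933/11.0)² = 0.1360 mR/h
Total = 3.028 + 0.02681 + 0.1360 = 3.191 mR/h.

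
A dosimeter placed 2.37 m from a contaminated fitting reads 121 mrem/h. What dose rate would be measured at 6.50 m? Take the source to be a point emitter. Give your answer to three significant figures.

Using I₁d₁² = I₂d₂², scaling from 2.37 m to 6.50 m:
(2.37/6.50)² = 0.1329, so 121 × 0.1329 = 16.08 mrem/h.

16.1 mrem/h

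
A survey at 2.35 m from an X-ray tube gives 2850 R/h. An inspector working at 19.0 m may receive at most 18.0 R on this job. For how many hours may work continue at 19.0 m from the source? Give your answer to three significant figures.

0.413 h

Since intensity falls as 1/r², rate at 19.0 m:
(2.35/19.0)² = 0.01530, so 2850 × 0.01530 = 43.60 R/h.
Stay time = 18.0 R ÷ 43.60 R/h = 0.4128 h.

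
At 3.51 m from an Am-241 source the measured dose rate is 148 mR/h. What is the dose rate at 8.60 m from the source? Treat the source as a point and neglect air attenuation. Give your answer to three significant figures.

Using I₁d₁² = I₂d₂², scaling from 3.51 m to 8.60 m:
148 × (3.51/8.60)² = 148 × 0.1666 = 24.66 mR/h.

24.7 mR/h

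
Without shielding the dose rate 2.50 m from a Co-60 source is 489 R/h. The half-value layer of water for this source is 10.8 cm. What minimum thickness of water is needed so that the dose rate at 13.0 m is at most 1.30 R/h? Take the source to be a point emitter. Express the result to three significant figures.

At 13.0 m, distance alone gives (2.50/13.0)² = 0.03698, so 489 × 0.03698 = 18.08 R/h.
Further attenuation needed: 18.08/1.30 = 13.91.
n = log₂(13.91) = 3.798 half-value layers.
Thickness = 3.798 × 10.8 cm = 41.02 cm.

41.0 cm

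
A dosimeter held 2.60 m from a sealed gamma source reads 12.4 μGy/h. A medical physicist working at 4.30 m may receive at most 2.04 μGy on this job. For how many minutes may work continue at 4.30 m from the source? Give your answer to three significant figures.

27.0 min

Applying the 1/r² law, rate at 4.30 m:
(2.60/4.30)² = 0.3656, so 12.4 × 0.3656 = 4.533 μGy/h.
Stay time = 2.04 μGy ÷ 4.533 μGy/h = 0.4500 h = 27.00 min.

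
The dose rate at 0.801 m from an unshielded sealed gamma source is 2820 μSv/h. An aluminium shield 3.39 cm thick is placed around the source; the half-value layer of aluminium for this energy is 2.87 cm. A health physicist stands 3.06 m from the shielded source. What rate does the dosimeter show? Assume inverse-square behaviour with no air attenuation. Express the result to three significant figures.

85.2 μSv/h

Distance alone: 2820 × (0.801/3.06)² = 2820 × 0.06852 = 193.2 μSv/h.
Shield: 3.39/2.87 = 1.181 half-value layers → attenuation 2^(−1.181) = 0.4410.
Combined: 193.2 × 0.4410 = 85.20 μSv/h.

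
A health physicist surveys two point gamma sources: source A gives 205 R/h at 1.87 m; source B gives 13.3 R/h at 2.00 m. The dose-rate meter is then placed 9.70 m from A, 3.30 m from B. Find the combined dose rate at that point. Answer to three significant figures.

Each source contributes Iᵢ·(dᵢ/rᵢ)²; contributions add.
A: 205 × (1.87/9.70)² = 7.619 R/h
B: 13.3 × (2.00/3.30)² = 4.885 R/h
Total = 7.619 + 4.885 = 12.50 R/h.

12.5 R/h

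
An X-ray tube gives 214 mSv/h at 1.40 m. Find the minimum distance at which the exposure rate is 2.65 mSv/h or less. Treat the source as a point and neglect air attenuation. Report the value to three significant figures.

12.6 m

Using I₁d₁² = I₂d₂², d₂ = d₁·√(I₁/I₂).
I₁/I₂ = 214/2.65 = 80.75, so d₂ = 1.40 × √80.75 = 12.58 m.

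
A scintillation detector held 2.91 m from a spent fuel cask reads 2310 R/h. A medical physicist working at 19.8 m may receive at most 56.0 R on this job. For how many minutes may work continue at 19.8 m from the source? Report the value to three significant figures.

67.3 min

Since intensity falls as 1/r², rate at 19.8 m:
2310 × (2.91/19.8)² = 2310 × 0.02160 = 49.90 R/h.
Stay time = 56.0 R ÷ 49.90 R/h = 1.122 h = 67.32 min.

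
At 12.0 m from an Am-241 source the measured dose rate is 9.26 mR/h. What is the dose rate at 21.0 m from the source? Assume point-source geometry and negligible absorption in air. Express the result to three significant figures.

Applying the 1/r² law, scaling from 12.0 m to 21.0 m:
(12.0/21.0)² = 0.3265, so 9.26 × 0.3265 = 3.023 mR/h.

3.02 mR/h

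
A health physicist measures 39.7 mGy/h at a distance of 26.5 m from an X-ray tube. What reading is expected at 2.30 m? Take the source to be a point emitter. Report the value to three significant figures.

5270 mGy/h

Since intensity falls as 1/r², the rate at 2.30 m is
(26.5/2.30)² = 132.8, so 39.7 × 132.8 = 5272 mGy/h.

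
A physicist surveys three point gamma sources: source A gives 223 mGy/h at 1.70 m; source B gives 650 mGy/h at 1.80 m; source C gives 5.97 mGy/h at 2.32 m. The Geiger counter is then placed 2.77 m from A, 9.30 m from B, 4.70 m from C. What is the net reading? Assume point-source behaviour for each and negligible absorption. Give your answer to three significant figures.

By superposition, sum each source's inverse-square contribution:
A: 223 × (1.70/2.77)² = 83.99 mGy/h
B: 650 × (1.80/9.30)² = 24.35 mGy/h
C: 5.97 × (2.32/4.70)² = 1.455 mGy/h
Total = 83.99 + 24.35 + 1.455 = 109.8 mGy/h.

110 mGy/h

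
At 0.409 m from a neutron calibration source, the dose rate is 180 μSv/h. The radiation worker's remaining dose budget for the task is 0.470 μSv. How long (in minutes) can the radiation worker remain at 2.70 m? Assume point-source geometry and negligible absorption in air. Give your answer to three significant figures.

6.83 min

Applying the 1/r² law, rate at 2.70 m:
(0.409/2.70)² = 0.02295, so 180 × 0.02295 = 4.131 μSv/h.
Stay time = 0.470 μSv ÷ 4.131 μSv/h = 0.1138 h = 6.828 min.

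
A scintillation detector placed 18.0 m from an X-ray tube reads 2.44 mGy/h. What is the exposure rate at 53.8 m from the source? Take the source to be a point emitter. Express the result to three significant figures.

0.273 mGy/h

Since intensity falls as 1/r², scaling from 18.0 m to 53.8 m:
(18.0/53.8)² = 0.1119, so 2.44 × 0.1119 = 0.2730 mGy/h.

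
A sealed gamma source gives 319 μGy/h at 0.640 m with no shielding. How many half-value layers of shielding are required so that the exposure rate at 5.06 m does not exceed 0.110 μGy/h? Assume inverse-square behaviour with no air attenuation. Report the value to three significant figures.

At 5.06 m, distance alone gives (0.640/5.06)² = 0.01600, so 319 × 0.01600 = 5.104 μGy/h.
Further attenuation needed: 5.104/0.110 = 46.40.
n = log₂(46.40) = 5.536 half-value layers.

5.54 half-value layers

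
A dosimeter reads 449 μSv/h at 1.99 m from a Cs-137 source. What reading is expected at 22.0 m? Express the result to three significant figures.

3.67 μSv/h

By the inverse-square law, the rate at 22.0 m is
(1.99/22.0)² = 0.008182, so 449 × 0.008182 = 3.674 μSv/h.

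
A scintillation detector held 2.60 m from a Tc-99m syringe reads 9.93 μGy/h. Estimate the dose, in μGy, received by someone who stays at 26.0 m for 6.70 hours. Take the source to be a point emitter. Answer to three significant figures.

Using I₁d₁² = I₂d₂², rate at 26.0 m:
(2.60/26.0)² = 0.01000, so 9.93 × 0.01000 = 0.09930 μGy/h.
Dose = rate × time = 0.09930 μGy/h × 6.700 h = 0.6653 μGy.

0.665 μGy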